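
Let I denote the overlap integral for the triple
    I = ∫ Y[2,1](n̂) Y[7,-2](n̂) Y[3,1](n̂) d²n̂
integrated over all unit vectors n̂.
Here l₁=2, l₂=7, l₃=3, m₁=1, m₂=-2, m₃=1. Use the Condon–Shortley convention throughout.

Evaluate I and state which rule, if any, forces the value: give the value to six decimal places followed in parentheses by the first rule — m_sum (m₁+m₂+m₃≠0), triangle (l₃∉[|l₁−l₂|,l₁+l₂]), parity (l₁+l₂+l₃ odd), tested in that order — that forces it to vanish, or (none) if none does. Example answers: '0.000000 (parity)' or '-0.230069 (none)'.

l₃=3 ∉ [5,9] — triangle fails ⇒ I = 0

0.000000 (triangle)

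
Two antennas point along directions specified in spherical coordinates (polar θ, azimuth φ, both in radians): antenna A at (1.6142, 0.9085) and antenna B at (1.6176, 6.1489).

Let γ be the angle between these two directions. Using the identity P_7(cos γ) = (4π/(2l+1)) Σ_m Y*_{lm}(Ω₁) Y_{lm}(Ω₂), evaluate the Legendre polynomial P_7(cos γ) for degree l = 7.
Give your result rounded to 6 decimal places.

Term-by-term m-sum for l=7 (normalisation 4π/15 = 0.837758):
  m=-7: Y*=0.49531 + 0.03787j  Y=0.29267 + 0.40072j  product 0.12978 + 0.20957j
  m=-6: Y*=-0.05435 + 0.05969j  Y=-0.06023 - 0.06273j  product 0.00702 - 0.00019j
  m=-5: Y*=0.06023 + 0.35114j  Y=-0.27758 - 0.22056j  product 0.06073 - 0.11075j
  m=-4: Y*=-0.08318 - 0.04462j  Y=0.08728 + 0.05198j  product -0.00494 - 0.00822j
  m=-3: Y*=-0.29024 + 0.12825j  Y=0.28974 + 0.12348j  product -0.09993 + 0.00132j
  m=-2: Y*=0.02443 - 0.09722j  Y=-0.10394 - 0.02861j  product -0.00532 + 0.00941j
  m=-1: Y*=-0.18630 - 0.23891j  Y=-0.29761 - 0.04021j  product 0.04584 + 0.07859j
  m=+0: Y*=0.10195 + 0.00000j  Y=0.10963 + 0.00000j  product 0.01118 + 0.00000j
  m=+1: Y*=0.18630 - 0.23891j  Y=0.29761 - 0.04021j  product 0.04584 - 0.07859j
  m=+2: Y*=0.02443 + 0.09722j  Y=-0.10394 + 0.02861j  product -0.00532 - 0.00941j
  m=+3: Y*=0.29024 + 0.12825j  Y=-0.28974 + 0.12348j  product -0.09993 - 0.00132j
  m=+4: Y*=-0.08318 + 0.04462j  Y=0.08728 - 0.05198j  product -0.00494 + 0.00822j
  m=+5: Y*=-0.06023 + 0.35114j  Y=0.27758 - 0.22056j  product 0.06073 + 0.11075j
  m=+6: Y*=-0.05435 - 0.05969j  Y=-0.06023 + 0.06273j  product 0.00702 + 0.00019j
  m=+7: Y*=-0.49531 + 0.03787j  Y=-0.29267 + 0.40072j  product 0.12978 - 0.20957j
Accumulated sum 0.27753 + 0.00000j; after 4π/(2l+1) scaling, 0.23250 + 0.00000j ⇒ P_7 = 0.232502

0.232502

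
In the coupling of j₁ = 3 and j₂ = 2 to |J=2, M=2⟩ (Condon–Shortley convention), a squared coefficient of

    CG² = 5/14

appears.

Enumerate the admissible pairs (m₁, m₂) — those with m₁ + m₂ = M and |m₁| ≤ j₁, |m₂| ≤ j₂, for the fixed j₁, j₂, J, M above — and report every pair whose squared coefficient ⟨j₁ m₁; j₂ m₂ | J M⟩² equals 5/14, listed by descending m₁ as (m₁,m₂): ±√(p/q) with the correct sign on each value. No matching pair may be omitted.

(3,-1): +√(5/14); (2,0): −√(5/14)

Admissible pairs with m₁+m₂ = M = 2: (0,2), (1,1), (2,0), (3,-1)
  (m₁,m₂)=(3,-1): CG² = 5/14, CG = +√(5/14)   ← matches the target
  (m₁,m₂)=(2,0): CG² = 5/14, CG = −√(5/14)   ← matches the target
  (m₁,m₂)=(1,1): CG² = 3/14, CG = +√(3/14)
  (m₁,m₂)=(0,2): CG² = 1/14, CG = −√(1/14)
Pairs with CG² = 5/14: (3,-1): +√(5/14); (2,0): −√(5/14)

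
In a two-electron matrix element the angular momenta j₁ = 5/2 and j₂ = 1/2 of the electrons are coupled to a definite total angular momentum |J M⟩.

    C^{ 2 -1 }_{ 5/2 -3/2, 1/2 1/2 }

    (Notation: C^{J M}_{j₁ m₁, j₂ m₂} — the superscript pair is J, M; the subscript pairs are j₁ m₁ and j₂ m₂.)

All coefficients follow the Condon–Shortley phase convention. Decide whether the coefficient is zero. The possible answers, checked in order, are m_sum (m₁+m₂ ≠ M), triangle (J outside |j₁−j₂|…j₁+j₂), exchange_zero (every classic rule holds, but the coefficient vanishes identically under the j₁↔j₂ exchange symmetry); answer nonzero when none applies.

nonzero

m-sum: m₁+m₂ = -3/2+1/2 = -1, M = -1  ✓
triangle: |j₁−j₂| = 2 ≤ J = 2 ≤ j₁+j₂ = 3  ✓
exchange: j₁≠j₂ or m₁≠m₂ — the exchange symmetry imposes no constraint here
value check: CG = −√(2/3) = -0.816497 ≠ 0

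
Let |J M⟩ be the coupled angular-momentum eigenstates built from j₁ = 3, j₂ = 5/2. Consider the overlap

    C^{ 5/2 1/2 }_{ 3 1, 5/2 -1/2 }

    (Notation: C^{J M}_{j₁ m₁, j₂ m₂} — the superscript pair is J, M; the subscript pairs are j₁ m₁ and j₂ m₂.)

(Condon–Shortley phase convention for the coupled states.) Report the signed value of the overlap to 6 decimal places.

triangle: 3!·3!·2!/9! = 72/362880
(j±m)!: 4!·2!·2!·3!·3!·2! = 6912
prefactor² = (2J+1)·Δ·N² = 288/35
  k=0: +1/(0!·3!·2!·2!·1!·0!) = 1/24
  k=1: −1/(1!·2!·1!·1!·2!·1!) = -1/4
  k=2: +1/(2!·1!·0!·0!·3!·2!) = 1/24
Σ = -1/6  ⇒  CG² = 288/35·(-1/6)² = 8/35
CG = −√(8/35) = -0.478091

-0.478091  (= −√(8/35))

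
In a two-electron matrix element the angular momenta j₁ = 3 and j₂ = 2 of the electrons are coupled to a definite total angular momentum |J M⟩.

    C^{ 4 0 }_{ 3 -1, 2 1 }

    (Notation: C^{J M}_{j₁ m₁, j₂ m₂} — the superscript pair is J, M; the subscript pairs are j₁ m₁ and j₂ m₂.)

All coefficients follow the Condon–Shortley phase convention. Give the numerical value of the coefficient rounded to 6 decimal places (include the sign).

√[9·1!5!3!/10! · 2!4!3!1!4!4!] = √(10368/35)
  +(−1)^0/∏(0,1,4,3,1,0)! = 1/144  (running 1/144)
  +(−1)^1/∏(1,0,3,2,2,1)! = -1/24  (running -5/144)
⟨..|..⟩ = √(10368/35)·(-5/144) = -0.597614

−√(5/14) = -0.597614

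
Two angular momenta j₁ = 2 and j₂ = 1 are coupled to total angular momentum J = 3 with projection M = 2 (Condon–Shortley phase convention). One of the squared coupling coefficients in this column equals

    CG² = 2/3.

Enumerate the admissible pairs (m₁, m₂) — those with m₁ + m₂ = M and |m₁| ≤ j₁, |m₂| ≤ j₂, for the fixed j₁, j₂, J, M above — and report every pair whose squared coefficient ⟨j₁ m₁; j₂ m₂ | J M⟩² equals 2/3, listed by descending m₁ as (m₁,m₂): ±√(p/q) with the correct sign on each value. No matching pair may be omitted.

(1,1): +√(2/3)

Admissible pairs with m₁+m₂ = M = 2: (1,1), (2,0)
  (m₁,m₂)=(2,0): CG² = 1/3, CG = +√(1/3)
  (m₁,m₂)=(1,1): CG² = 2/3, CG = +√(2/3)   ← matches the target
Pairs with CG² = 2/3: (1,1): +√(2/3)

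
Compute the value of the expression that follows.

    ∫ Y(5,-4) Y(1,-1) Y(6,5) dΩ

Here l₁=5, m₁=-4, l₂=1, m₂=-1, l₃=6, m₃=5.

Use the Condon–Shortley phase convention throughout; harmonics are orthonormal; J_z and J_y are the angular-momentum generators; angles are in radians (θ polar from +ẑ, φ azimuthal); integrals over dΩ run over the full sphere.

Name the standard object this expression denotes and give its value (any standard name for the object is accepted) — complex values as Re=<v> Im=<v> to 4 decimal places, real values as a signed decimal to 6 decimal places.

Gaunt coefficient, -0.303018

This is a Gaunt coefficient — the integral of a triple product of spherical harmonics over the sphere.
Checks pass: Σm=0; 12 even; l₃=6∈[4,6].
(2·5+1)(2·1+1)(2·6+1) = 429
Δ: 0! 10! 2! / 13! → 1/858
sum: t=0:+1/14400 = 1/14400
3j²(5 1 6; 0 0 0) = Δ·Π!·Σ² = 6/143  (sign +1)
sum: t=0:+1/725760 = 1/725760
3j²(5 1 6; -4 -1 5) = Δ·Π!·Σ² = 5/78  (sign -1)
combine: 4πI² = 429·6/143·5/78 = 15/13
take √, sign -1: I = -0.30301841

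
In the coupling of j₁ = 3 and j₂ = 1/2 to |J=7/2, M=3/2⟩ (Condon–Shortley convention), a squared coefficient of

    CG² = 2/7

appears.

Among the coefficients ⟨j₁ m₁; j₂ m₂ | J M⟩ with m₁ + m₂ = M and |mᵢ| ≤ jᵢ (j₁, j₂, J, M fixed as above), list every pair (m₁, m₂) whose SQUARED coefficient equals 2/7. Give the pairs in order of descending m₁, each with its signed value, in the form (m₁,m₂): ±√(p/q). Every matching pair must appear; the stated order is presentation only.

Admissible pairs with m₁+m₂ = M = 3/2: (1,1/2), (2,-1/2)
  (m₁,m₂)=(2,-1/2): CG² = 2/7, CG = +√(2/7)   ← matches the target
  (m₁,m₂)=(1,1/2): CG² = 5/7, CG = +√(5/7)
Pairs with CG² = 2/7: (2,-1/2): +√(2/7)

(2,-1/2): +√(2/7)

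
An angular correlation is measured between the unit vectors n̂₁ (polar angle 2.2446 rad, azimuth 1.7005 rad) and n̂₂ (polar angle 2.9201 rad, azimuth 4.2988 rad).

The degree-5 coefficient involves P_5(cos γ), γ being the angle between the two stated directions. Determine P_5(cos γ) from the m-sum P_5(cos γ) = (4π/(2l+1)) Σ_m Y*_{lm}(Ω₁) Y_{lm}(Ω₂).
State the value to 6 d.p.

0.169610

Addition theorem: P_5(cos γ) = (4π/11) Σ_m Y*_{lm}(Ω₁) Y_{lm}(Ω₂), m = −5…5:
  m=-5: Y*=(-0.081696, 0.107797)  Y=(-0.000209, -0.000113)  product (0.000029, -0.000013)
  m=-4: Y*=(-0.296577, -0.169342)  Y=(0.000278, -0.003323)  product (-0.000645, 0.000939)
  m=-3: Y*=(0.156820, -0.382474)  Y=(0.026252, -0.008993)  product (0.000677, -0.011451)
  m=-2: Y*=(0.104852, 0.027826)  Y=(0.100214, 0.108958)  product (0.007476, 0.014213)
  m=-1: Y*=(0.041031, -0.314569)  Y=(-0.189395, 0.431517)  product (0.127971, 0.077283)
  m=+0: Y*=(0.197295, -0.000000)  Y=(-0.621132, 0.000000)  product (-0.122546, 0.000000)
  m=+1: Y*=(-0.041031, -0.314569)  Y=(0.189395, 0.431517)  product (0.127971, -0.077283)
  m=+2: Y*=(0.104852, -0.027826)  Y=(0.100214, -0.108958)  product (0.007476, -0.014213)
  m=+3: Y*=(-0.156820, -0.382474)  Y=(-0.026252, -0.008993)  product (0.000677, 0.011451)
  m=+4: Y*=(-0.296577, 0.169342)  Y=(0.000278, 0.003323)  product (-0.000645, -0.000939)
  m=+5: Y*=(0.081696, 0.107797)  Y=(0.000209, -0.000113)  product (0.000029, 0.000013)
Σ over m = (0.148469, -0.000000); ×(4π/11) → (0.169610, -0.000000). Real part: 0.169610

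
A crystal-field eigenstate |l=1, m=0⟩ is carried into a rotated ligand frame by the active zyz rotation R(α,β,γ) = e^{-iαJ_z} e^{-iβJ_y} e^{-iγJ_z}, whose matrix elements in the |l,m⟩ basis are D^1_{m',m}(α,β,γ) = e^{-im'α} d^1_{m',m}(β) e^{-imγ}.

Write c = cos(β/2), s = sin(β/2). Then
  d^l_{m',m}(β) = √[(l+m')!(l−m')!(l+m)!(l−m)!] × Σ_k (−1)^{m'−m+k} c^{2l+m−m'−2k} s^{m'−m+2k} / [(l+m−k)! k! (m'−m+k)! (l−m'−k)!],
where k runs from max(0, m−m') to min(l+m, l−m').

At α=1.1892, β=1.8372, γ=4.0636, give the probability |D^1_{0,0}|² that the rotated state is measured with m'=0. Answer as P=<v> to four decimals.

P=0.0693

Split into d^1_{0,0}(β=1.8372) × two z-phases.
Half-angle: c=0.606933, s=0.794753. N=√(1·1·1·1)=1.000000
The bounds max(0,m−m')=0 and min(l+m,l−m')=1 give 2 terms
  k=0: (−1)^0·1.0000/(1)·0.6069^2·0.7948^0 = +0.368368
  k=1: (−1)^1·1.0000/(1)·0.6069^0·0.7948^2 = -0.631632
d^1_{0,0}(1.8372) = +0.368368 -0.631632 = -0.263264
|D^1_{0,0}|² = |d^1_{0,0}(β)|² = (-0.263264)² = 0.069308 (the z-rotation phases have unit modulus)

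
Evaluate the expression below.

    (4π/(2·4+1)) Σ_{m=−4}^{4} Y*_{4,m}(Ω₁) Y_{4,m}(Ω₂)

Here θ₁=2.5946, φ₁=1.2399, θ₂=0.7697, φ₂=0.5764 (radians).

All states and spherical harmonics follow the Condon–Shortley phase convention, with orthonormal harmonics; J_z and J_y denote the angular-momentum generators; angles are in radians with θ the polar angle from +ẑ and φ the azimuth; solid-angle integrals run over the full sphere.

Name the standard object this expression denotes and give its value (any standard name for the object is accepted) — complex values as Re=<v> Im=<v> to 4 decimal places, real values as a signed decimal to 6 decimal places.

Legendre polynomial (addition theorem), +0.021882

This sum is the spherical-harmonic addition theorem: it equals the Legendre polynomial P_l(cos γ) of the angle γ between the two directions.
Expand P_4 via completeness: Σ_{m} conj(Y_{4,m}) at Ω₁ times Y_{4,m} at Ω₂ —
  term(m=-4) = -0.00297 + 0.00157j   from Y*(Ω₁)=0.00792 - 0.03140j, Y(Ω₂)=-0.06959 - 0.07701j
  term(m=-3) = 0.01857 - 0.04161j   from Y*(Ω₁)=0.12598 + 0.08220j, Y(Ω₂)=-0.04779 - 0.29915j
  term(m=-2) = 0.03793 + 0.15248j   from Y*(Ω₁)=-0.29316 + 0.22837j, Y(Ω₂)=0.17164 - 0.38642j
  term(m=-1) = -0.05029 - 0.03931j   from Y*(Ω₁)=-0.14382 - 0.41865j, Y(Ω₂)=0.12089 - 0.07858j
  term(m=+0) = 0.00919 + 0.00000j   from Y*(Ω₁)=-0.02746 + 0.00000j, Y(Ω₂)=-0.33459 + 0.00000j
  term(m=+1) = -0.05029 + 0.03931j   from Y*(Ω₁)=0.14382 - 0.41865j, Y(Ω₂)=-0.12089 - 0.07858j
  term(m=+2) = 0.03793 - 0.15248j   from Y*(Ω₁)=-0.29316 - 0.22837j, Y(Ω₂)=0.17164 + 0.38642j
  term(m=+3) = 0.01857 + 0.04161j   from Y*(Ω₁)=-0.12598 + 0.08220j, Y(Ω₂)=0.04779 - 0.29915j
  term(m=+4) = -0.00297 - 0.00157j   from Y*(Ω₁)=0.00792 + 0.03140j, Y(Ω₂)=-0.06959 + 0.07701j
Accumulated sum 0.01567 - 0.00000j; after 4π/(2l+1) scaling, 0.02188 - 0.00000j ⇒ P_4 = 0.021882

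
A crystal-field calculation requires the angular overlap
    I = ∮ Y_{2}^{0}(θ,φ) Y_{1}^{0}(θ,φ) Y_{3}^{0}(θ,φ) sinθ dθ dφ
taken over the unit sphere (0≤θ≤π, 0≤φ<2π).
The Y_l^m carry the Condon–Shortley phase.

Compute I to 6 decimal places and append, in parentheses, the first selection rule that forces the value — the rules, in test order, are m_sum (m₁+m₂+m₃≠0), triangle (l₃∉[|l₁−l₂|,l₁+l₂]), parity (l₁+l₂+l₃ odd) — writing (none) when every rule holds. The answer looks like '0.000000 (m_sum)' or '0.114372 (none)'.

Rules hold: Σm=0, L=6 even, 1≤3≤3.
N = 5·3·7 = 105
Δ = 0!·4!·2!/7! = 1/105
Racah Σ t=0..0: t=0:+1/4 = 1/4
⇒ 3j(2 1 3; 0 0 0)² = 3/35, sgn -1
(m-triple is (0,0,0) — same symbol as above.)
4πI² = N·(3j₀)²·(3jₘ)² = 27/35
I = +1·√(0.771429/4π) = 0.24776670
No selection rule forces the value: the integral is nonzero (none).

0.247767 (none)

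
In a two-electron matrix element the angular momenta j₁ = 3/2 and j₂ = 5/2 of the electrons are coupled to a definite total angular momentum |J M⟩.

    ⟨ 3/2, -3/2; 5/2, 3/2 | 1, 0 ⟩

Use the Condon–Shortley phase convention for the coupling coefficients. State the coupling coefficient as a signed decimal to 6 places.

√[3·3!0!2!/6! · 0!3!4!1!1!1!] = √(36/5)
  +(−1)^3/∏(3,0,0,1,0,1)! = -1/6  (running -1/6)
⟨..|..⟩ = √(36/5)·(-1/6) = -0.447214

−√(1/5) ≈ -0.447214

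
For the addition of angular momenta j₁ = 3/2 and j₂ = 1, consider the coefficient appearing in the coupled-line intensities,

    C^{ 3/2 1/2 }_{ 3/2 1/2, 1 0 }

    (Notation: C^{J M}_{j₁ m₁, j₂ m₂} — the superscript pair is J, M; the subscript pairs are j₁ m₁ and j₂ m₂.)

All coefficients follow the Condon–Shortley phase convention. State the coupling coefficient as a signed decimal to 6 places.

√[4·1!2!1!/5! · 2!1!1!1!2!1!] = √(4/15)
  +(−1)^0/∏(0,1,1,1,1,0)! = 1  (running 1)
  +(−1)^1/∏(1,0,0,0,2,1)! = -1/2  (running 1/2)
⟨..|..⟩ = √(4/15)·(1/2) = +0.258199

+0.258199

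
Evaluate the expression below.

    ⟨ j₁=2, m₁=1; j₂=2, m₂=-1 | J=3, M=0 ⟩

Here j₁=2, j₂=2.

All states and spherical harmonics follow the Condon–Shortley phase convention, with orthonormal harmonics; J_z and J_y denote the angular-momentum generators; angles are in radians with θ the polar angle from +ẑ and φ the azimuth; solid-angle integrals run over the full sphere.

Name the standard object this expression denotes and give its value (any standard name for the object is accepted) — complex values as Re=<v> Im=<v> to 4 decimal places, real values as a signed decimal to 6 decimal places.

Clebsch–Gordan coefficient, +√(2/5) ≈ +0.632456

This is a Clebsch–Gordan (vector-coupling) coefficient.
j₁+j₂−J=1  J+j₁−j₂=3  J−j₁+j₂=3  j₁+j₂+J+1=8
(j₁±m₁, j₂±m₂, J±M) = (3,1,1,3,3,3)
P² = 81/10
sum k=0..1:
  [0] +1/4 = 1/4
  [1] −1/36 = -1/36
S = 2/9
C² = P²·S² = 2/5 ; C = +0.632456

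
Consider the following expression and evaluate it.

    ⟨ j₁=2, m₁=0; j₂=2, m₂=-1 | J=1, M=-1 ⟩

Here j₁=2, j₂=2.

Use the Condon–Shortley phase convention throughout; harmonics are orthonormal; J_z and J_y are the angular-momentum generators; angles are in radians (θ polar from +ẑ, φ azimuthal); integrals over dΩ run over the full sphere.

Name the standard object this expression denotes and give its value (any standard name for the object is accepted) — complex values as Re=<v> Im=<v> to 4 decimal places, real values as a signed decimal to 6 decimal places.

Clebsch–Gordan coefficient, −√(3/10) ≈ -0.547723

This is a Clebsch–Gordan (vector-coupling) coefficient.
j₁+j₂−J=3  J+j₁−j₂=1  J−j₁+j₂=1  j₁+j₂+J+1=6
(j₁±m₁, j₂±m₂, J±M) = (2,2,1,3,0,2)
P² = 6/5
sum k=1..1:
  [1] −1/2 = -1/2
S = -1/2
C² = P²·S² = 3/10 ; C = -0.547723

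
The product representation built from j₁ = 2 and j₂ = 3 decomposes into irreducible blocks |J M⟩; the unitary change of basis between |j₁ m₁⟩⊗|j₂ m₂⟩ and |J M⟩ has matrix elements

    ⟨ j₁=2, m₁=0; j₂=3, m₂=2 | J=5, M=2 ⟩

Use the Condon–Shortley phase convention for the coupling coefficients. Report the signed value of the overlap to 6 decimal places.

+√(3/10) ≈ +0.547723

triangle: 0!·4!·6!/11! = 17280/39916800
(j±m)!: 2!·2!·5!·1!·7!·3! = 14515200
prefactor² = (2J+1)·Δ·N² = 69120
  k=0: +1/(0!·0!·2!·5!·2!·1!) = 1/480
Σ = 1/480  ⇒  CG² = 69120·(1/480)² = 3/10
CG = +√(3/10) = +0.547723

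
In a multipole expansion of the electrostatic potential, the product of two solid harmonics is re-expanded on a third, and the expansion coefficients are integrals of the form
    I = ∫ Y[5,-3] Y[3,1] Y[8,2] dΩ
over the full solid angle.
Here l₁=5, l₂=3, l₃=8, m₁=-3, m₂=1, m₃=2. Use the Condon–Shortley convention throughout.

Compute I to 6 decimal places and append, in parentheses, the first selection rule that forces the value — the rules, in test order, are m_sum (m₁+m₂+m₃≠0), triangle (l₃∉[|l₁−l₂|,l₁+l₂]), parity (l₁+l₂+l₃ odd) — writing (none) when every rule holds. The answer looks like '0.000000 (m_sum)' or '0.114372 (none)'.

0.109077 (none)

m-sum 0 ✓  L=16 even ✓  2≤8≤8 ✓
Π(2lᵢ+1) = 11×7×17 = 1309
triangle coeff Δ(5,3,8) = 1/136136
Σ_t [0,0]: t=0:+1/518400 = 1/518400
(3j)²=56/2431 [(5 3 8; 0 0 0)], sign=+1
Σ_t [0,0]: t=0:+1/3870720 = 1/3870720
(3j)²=675/136136 [(5 3 8; -3 1 2)], sign=+1
⇒ 4πI² = 4725/31603
I = (+1)√(4725/31603/(4π)) = 0.10907666
No selection rule forces the value: the integral is nonzero (none).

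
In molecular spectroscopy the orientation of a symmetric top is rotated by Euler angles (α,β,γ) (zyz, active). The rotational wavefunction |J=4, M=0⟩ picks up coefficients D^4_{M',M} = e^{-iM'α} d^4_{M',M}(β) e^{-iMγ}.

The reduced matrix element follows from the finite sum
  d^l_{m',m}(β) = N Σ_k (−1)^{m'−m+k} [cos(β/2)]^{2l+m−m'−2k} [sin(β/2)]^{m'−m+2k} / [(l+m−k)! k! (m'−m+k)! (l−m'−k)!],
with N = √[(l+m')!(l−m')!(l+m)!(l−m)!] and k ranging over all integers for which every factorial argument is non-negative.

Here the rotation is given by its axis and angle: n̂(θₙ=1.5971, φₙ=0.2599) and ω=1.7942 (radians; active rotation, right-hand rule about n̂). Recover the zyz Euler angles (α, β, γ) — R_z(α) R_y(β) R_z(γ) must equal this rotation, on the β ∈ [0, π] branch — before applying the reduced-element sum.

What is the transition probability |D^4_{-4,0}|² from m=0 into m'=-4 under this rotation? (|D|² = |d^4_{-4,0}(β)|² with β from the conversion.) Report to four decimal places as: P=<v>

Axis–angle → zyz. n̂ = (sinθₙcosφₙ, sinθₙsinφₙ, cosθₙ) = (+0.966081, +0.256895, -0.026301), ω = 1.7942.
R = I cosω + sinω [n̂]ₓ + (1−cosω) n̂n̂ᵀ gives
  R = [+0.918539, +0.328813, +0.219473; +0.277519, -0.140934, -0.950327; -0.281549, +0.933820, -0.220705]
β = atan2(√(R₁₃²+R₂₃²), R₃₃) = 1.793334; α = atan2(R₂₃, R₁₃) mod 2π = 4.939355; γ = atan2(R₃₂, −R₃₁) mod 2π = 1.277962
Split into d^4_{-4,0}(β=1.7933) × two z-phases.
Half-angle: c=0.624218, s=0.781251. N=√(1·40320·24·24)=4819.161753
k: max(0,(0)−(-4))=4 … min(4+(0),4−(-4))=4
  k=4: (−1)^0·4819.1618/(576)·0.6242^4·0.7813^4 = +0.473210
d^4_{-4,0}(1.7933) = +0.473210
|D^4_{-4,0}|² = |d^4_{-4,0}(β)|² = (+0.473210)² = 0.223928 (the z-rotation phases have unit modulus)

P=0.2239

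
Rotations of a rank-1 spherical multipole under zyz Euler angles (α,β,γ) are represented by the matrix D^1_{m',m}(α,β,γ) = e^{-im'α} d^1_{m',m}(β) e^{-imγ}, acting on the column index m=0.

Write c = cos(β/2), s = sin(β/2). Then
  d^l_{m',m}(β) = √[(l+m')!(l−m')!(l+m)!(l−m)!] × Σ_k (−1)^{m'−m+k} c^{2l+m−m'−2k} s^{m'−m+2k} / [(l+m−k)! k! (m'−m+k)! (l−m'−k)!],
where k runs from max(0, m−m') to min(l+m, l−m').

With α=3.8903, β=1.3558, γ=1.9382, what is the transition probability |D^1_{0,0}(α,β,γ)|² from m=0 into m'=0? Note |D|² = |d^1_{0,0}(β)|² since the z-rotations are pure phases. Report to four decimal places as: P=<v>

Split into d^1_{0,0}(β=1.3558) × two z-phases.
With c≡cos(β/2)=0.778891 and s≡sin(β/2)=0.627159, N=[1·1·1·1]^{1/2}=1.000000
k: max(0,(0)−(0))=0 … min(1+(0),1−(0))=1
  k=0: (−1)^0·1.0000/(1)·0.7789^2·0.6272^0 = +0.606672
  k=1: (−1)^1·1.0000/(1)·0.7789^0·0.6272^2 = -0.393328
d^1_{0,0}(1.3558) = +0.606672 -0.393328 = +0.213344
|D^1_{0,0}|² = |d^1_{0,0}(β)|² = (+0.213344)² = 0.045516 (the z-rotation phases have unit modulus)

P=0.0455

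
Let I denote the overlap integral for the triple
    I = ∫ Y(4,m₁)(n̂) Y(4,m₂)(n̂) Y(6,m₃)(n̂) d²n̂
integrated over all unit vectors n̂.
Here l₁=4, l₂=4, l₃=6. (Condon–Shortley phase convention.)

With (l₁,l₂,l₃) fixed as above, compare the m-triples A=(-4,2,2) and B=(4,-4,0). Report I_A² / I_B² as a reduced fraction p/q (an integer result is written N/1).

15/1

l's match ⇒ only the (l;m) 3-j factors differ between A and B.
A: triangle coeff Δ(4,4,6) = 1/1261260; Σ_t [2,2]: t=2:+1/69120 = 1/69120; (3j)²=4/429 [(4 4 6; -4 2 2)], sign=+1
B: triangle coeff Δ(4,4,6) = 1/1261260; Σ_t [0,0]: t=0:+1/1036800 = 1/1036800; (3j)²=4/6435 [(4 4 6; 4 -4 0)], sign=+1
I_A²/I_B² = (4/429)/(4/6435) = 15/1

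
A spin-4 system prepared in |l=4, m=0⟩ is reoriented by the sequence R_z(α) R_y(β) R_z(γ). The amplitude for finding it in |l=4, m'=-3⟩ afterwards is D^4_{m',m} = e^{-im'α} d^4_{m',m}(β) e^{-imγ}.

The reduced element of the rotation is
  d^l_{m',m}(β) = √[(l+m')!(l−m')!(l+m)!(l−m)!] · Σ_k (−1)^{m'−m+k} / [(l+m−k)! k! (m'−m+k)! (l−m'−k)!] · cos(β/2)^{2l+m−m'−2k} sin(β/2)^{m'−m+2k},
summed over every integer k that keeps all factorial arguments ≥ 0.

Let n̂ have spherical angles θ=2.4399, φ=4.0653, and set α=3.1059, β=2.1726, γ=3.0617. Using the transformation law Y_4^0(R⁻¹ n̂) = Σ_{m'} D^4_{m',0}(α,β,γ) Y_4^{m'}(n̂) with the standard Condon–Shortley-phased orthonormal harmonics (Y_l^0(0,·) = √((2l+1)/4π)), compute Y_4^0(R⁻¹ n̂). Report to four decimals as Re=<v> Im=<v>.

Need the full column D^4_{m',0} for m'=−4..4 at α=3.1059, β=2.1726, γ=3.0617.
cos(β/2)=0.465763, sin(β/2)=0.884910
d^4_{-4,0}: single k=4 term ⇒ +0.241437;  D = +0.238980-0.034353i
d^4_{-3,0}: k∈[3..4] ⇒ +0.179715 -0.648713 = -0.468998;  D = +0.466312-0.050123i
d^4_{-2,0}: k∈[2..4] ⇒ +0.075842 -0.730037 +0.988199 = +0.334004;  D = +0.333153-0.023823i
d^4_{-1,0}: k∈[1..4] ⇒ +0.018818 -0.407555 +1.471144 -0.885059 = +0.197347;  D = -0.197221+0.007042i
d^4_{0,0}: k∈[0..4] ⇒ +0.002215 -0.127910 +1.038860 -1.666645 +0.376003 = -0.377477;  D = -0.377477+0.000000i
d^4_{1,0}: k∈[0..3] ⇒ -0.018818 +0.407555 -1.471144 +0.885059 = -0.197347;  D = +0.197221+0.007042i
d^4_{2,0}: k∈[0..2] ⇒ +0.075842 -0.730037 +0.988199 = +0.334004;  D = +0.333153+0.023823i
d^4_{3,0}: k∈[0..1] ⇒ -0.179715 +0.648713 = +0.468998;  D = -0.466312-0.050123i
d^4_{4,0}: single k=0 term ⇒ +0.241437;  D = +0.238980+0.034353i
Y_4^{m'}(θ=2.4399,φ=4.0653) and Σ D·Y over m':
  (+0.2390-0.0344i)·(-0.0654+0.0404i)  (+0.4663-0.0501i)·(-0.2397-0.0931i)  (+0.3332-0.0238i)·(-0.1174-0.4134i)  (-0.1972+0.0070i)·(+0.1523-0.2016i)  (-0.3775+0.0000i)·(-0.2740+0.0000i)  (+0.1972+0.0070i)·(-0.1523-0.2016i)  (+0.3332+0.0238i)·(-0.1174+0.4134i)  (-0.4663-0.0501i)·(+0.2397-0.0931i)  (+0.2390+0.0344i)·(-0.0654-0.0404i)
Y_4^0(R⁻¹ n̂) = -0.313042+0.000000i

Re=-0.3130 Im=0.0000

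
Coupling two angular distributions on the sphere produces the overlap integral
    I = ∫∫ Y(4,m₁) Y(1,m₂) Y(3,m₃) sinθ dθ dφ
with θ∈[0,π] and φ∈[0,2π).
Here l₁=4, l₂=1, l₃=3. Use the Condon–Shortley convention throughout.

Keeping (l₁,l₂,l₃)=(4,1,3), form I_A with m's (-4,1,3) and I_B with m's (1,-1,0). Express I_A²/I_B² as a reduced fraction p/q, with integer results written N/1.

Shared (l₁,l₂,l₃)=(4,1,3): N and (l;000)² cancel in I_A²/I_B².
A: Δ = 2!·6!·0!/9! = 1/252; Racah Σ t=2..2: t=2:+1/1440 = 1/1440; ⇒ 3j(4 1 3; -4 1 3)² = 1/9, sgn +1
B: Δ = 2!·6!·0!/9! = 1/252; Racah Σ t=0..0: t=0:+1/72 = 1/72; ⇒ 3j(4 1 3; 1 -1 0)² = 5/126, sgn -1
I_A²/I_B² = (1/9)/(5/126) = 14/5

14/5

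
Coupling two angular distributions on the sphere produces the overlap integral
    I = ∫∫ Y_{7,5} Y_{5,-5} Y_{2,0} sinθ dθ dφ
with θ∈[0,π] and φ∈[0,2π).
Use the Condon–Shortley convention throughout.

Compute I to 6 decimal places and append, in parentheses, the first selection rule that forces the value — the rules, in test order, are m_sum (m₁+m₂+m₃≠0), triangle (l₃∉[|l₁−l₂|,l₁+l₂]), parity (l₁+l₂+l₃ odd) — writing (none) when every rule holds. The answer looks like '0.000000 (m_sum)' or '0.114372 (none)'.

m-sum 0 ✓  L=14 even ✓  2≤2≤12 ✓
Π(2lᵢ+1) = 15×11×5 = 825
triangle coeff Δ(7,5,2) = 1/15015
Σ_t [5,5]: t=5:−1/57600 = -1/57600
(3j)²=21/715 [(7 5 2; 0 0 0)], sign=-1
Σ_t [0,0]: t=0:+1/14515200 = 1/14515200
(3j)²=2/455 [(7 5 2; 5 -5 0)], sign=+1
⇒ 4πI² = 18/169
I = (-1)√(18/169/(4π)) = -0.09206360
No selection rule forces the value: the integral is nonzero (none).

-0.092064 (none)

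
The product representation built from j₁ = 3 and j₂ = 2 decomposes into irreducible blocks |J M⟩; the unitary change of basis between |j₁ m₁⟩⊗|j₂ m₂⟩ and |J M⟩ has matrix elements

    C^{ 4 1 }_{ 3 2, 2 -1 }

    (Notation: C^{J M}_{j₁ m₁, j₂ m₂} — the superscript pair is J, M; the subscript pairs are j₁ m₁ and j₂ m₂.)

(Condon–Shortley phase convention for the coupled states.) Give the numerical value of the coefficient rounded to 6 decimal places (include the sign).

j₁+j₂−J=1  J+j₁−j₂=5  J−j₁+j₂=3  j₁+j₂+J+1=10
(j₁±m₁, j₂±m₂, J±M) = (5,1,1,3,5,3)
P² = 6480/7
sum k=0..1:
  [0] +1/48 = 1/48
  [1] −1/720 = -1/720
S = 7/360
C² = P²·S² = 7/20 ; C = +0.591608

+0.591608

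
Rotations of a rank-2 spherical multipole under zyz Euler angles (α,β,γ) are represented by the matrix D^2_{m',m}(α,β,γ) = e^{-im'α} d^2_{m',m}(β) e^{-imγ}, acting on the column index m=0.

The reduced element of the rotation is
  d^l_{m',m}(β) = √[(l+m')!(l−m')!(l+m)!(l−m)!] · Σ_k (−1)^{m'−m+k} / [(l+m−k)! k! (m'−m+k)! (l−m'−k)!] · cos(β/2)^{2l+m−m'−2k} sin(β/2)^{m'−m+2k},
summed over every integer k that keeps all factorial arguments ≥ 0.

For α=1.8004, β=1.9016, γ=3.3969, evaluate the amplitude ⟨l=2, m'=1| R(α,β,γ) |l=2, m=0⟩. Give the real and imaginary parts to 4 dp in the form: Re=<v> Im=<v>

Re=-0.0856 Im=-0.3664

D^2_{1,0}(1.8004,1.9016,3.3969) = e^{-i·1·1.8004}·d^2_{1,0}(1.9016)·e^{-i·0·3.3969}. Compute d first:
With c≡cos(β/2)=0.581032 and s≡sin(β/2)=0.813881, N=[6·1·2·2]^{1/2}=4.898979
k: max(0,(0)−(1))=0 … min(2+(0),2−(1))=1
  k=0: (−1)^1·4.8990/(2)·0.5810^3·0.8139^1 = -0.391054
  k=1: (−1)^2·4.8990/(2)·0.5810^1·0.8139^3 = +0.767287
d^2_{1,0}(1.9016) = -0.391054 +0.767287 = +0.376233
D = (-0.227592-0.973757i)·(+0.376233)·(+1.000000+0.000000i) = -0.085627-0.366359i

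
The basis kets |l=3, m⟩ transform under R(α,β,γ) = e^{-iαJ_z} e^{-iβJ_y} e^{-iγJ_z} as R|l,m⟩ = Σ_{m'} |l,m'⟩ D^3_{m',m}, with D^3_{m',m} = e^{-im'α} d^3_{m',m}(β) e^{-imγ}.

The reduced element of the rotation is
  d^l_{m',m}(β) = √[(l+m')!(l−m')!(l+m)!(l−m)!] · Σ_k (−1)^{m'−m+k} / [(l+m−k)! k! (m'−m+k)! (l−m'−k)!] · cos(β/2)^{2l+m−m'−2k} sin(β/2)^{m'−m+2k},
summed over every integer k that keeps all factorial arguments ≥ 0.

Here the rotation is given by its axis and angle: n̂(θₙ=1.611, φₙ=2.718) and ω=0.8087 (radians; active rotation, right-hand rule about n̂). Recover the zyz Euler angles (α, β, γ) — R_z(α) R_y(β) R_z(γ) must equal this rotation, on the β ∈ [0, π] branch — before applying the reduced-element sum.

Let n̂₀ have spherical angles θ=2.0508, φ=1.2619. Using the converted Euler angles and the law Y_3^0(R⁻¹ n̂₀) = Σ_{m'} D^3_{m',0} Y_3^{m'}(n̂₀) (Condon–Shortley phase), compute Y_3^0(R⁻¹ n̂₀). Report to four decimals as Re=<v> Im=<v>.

Re=-0.2952 Im=0.0000

Axis–angle → zyz. n̂ = (sinθₙcosφₙ, sinθₙsinφₙ, cosθₙ) = (-0.910881, +0.410706, -0.040193), ω = 0.8087.
R = I cosω + sinω [n̂]ₓ + (1−cosω) n̂n̂ᵀ gives
  R = [+0.947283, -0.086733, +0.308434; -0.144883, +0.742656, +0.653813; -0.285767, -0.664033, +0.690940]
β = atan2(√(R₁₃²+R₂₃²), R₃₃) = 0.808008; α = atan2(R₂₃, R₁₃) mod 2π = 1.130006; γ = atan2(R₃₂, −R₃₁) mod 2π = 5.118784
Need the full column D^3_{m',0} for m'=−3..3 at α=1.1300, β=0.8080, γ=5.1188.
cos(β/2)=0.919494, sin(β/2)=0.393103
d^3_{-3,0}: single k=3 term ⇒ +0.211194;  D = -0.204711-0.051928i
d^3_{-2,0}: k∈[2..3] ⇒ +0.605021 -0.110582 = +0.494438;  D = -0.314429+0.381581i
d^3_{-1,0}: k∈[1..3] ⇒ +0.895040 -0.490771 +0.029900 = +0.434169;  D = +0.185240+0.392669i
d^3_{0,0}: k∈[0..3] ⇒ +0.604358 -0.994151 +0.181705 -0.003690 = -0.211777;  D = -0.211777+0.000000i
d^3_{1,0}: k∈[0..2] ⇒ -0.895040 +0.490771 -0.029900 = -0.434169;  D = -0.185240+0.392669i
d^3_{2,0}: k∈[0..1] ⇒ +0.605021 -0.110582 = +0.494438;  D = -0.314429-0.381581i
d^3_{3,0}: single k=0 term ⇒ -0.211194;  D = +0.204711-0.051928i
Y_3^{m'}(θ=2.0508,φ=1.2619) and Σ D·Y over m':
  (-0.2047-0.0519i)·(-0.2328+0.1748i)  (-0.3144+0.3816i)·(+0.3027+0.2151i)  (+0.1852+0.3927i)·(+0.0058-0.0181i)  (-0.2118+0.0000i)·(+0.3332+0.0000i)  (-0.1852+0.3927i)·(-0.0058-0.0181i)  (-0.3144-0.3816i)·(+0.3027-0.2151i)  (+0.2047-0.0519i)·(+0.2328+0.1748i)
Y_3^0(R⁻¹ n̂) = -0.295222+0.000000i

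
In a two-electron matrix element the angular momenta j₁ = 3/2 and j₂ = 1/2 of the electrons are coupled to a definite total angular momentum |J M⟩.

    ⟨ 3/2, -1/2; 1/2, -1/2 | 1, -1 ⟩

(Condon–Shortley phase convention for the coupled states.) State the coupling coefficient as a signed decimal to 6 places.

+0.500000

j₁+j₂−J=1  J+j₁−j₂=2  J−j₁+j₂=0  j₁+j₂+J+1=4
(j₁±m₁, j₂±m₂, J±M) = (1,2,0,1,0,2)
P² = 1
sum k=0..0:
  [0] +1/2 = 1/2
S = 1/2
C² = P²·S² = 1/4 ; C = +0.500000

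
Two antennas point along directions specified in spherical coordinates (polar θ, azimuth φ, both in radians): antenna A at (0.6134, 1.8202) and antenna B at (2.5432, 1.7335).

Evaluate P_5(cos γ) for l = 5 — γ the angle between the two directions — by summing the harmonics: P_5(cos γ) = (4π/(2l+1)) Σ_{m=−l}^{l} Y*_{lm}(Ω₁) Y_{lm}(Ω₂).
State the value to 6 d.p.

-0.320498

Addition theorem: P_5(cos γ) = (4π/11) Σ_m Y*_{lm}(Ω₁) Y_{lm}(Ω₂), m = −5…5:
  m=-5: (-0.02781 + 0.00933j) × (-0.01913 - 0.01809j) = 0.00070 + 0.00032j  (running Σ = 0.00070 + 0.00032j)
  m=-4: (0.07147 + 0.11072j) × (-0.09715 + 0.07398j) = -0.01513 - 0.00547j  (running Σ = -0.01443 - 0.00515j)
  m=-3: (0.22527 - 0.24268j) × (0.14918 + 0.28096j) = 0.10179 + 0.02709j  (running Σ = 0.08735 + 0.02194j)
  m=-2: (-0.40564 - 0.22097j) × (0.44125 - 0.14888j) = -0.21188 - 0.03711j  (running Σ = -0.12453 - 0.01517j)
  m=-1: (-0.04676 + 0.18358j) × (-0.03593 - 0.21890j) = 0.04187 + 0.00364j  (running Σ = -0.08267 - 0.01153j)
  m=0: (-0.34800 + 0.00000j) × (0.33109 + 0.00000j) = -0.11522 + 0.00000j  (running Σ = -0.19788 - 0.01153j)
  m=1: (0.04676 + 0.18358j) × (0.03593 - 0.21890j) = 0.04187 - 0.00364j  (running Σ = -0.15602 - 0.01517j)
  m=2: (-0.40564 + 0.22097j) × (0.44125 + 0.14888j) = -0.21188 + 0.03711j  (running Σ = -0.36790 + 0.02194j)
  m=3: (-0.22527 - 0.24268j) × (-0.14918 + 0.28096j) = 0.10179 - 0.02709j  (running Σ = -0.26611 - 0.00515j)
  m=4: (0.07147 - 0.11072j) × (-0.09715 - 0.07398j) = -0.01513 + 0.00547j  (running Σ = -0.28125 + 0.00032j)
  m=5: (0.02781 + 0.00933j) × (0.01913 - 0.01809j) = 0.00070 - 0.00032j  (running Σ = -0.28055 - 0.00000j)
Accumulated sum -0.28055 - 0.00000j; after 4π/(2l+1) scaling, -0.32050 - 0.00000j ⇒ P_5 = -0.320498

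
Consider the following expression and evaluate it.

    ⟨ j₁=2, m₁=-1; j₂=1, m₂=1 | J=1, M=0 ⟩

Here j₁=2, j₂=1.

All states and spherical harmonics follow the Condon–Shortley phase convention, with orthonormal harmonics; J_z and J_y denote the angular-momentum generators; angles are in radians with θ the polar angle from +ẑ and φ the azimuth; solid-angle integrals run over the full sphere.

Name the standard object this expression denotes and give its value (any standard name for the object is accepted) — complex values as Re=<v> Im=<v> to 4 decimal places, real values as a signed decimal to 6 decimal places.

This is a Clebsch–Gordan (vector-coupling) coefficient.
j₁+j₂−J=2  J+j₁−j₂=2  J−j₁+j₂=0  j₁+j₂+J+1=5
(j₁±m₁, j₂±m₂, J±M) = (1,3,2,0,1,1)
P² = 6/5
sum k=2..2:
  [2] +1/2 = 1/2
S = 1/2
C² = P²·S² = 3/10 ; C = +0.547723

Clebsch–Gordan coefficient, +√(3/10) ≈ +0.547723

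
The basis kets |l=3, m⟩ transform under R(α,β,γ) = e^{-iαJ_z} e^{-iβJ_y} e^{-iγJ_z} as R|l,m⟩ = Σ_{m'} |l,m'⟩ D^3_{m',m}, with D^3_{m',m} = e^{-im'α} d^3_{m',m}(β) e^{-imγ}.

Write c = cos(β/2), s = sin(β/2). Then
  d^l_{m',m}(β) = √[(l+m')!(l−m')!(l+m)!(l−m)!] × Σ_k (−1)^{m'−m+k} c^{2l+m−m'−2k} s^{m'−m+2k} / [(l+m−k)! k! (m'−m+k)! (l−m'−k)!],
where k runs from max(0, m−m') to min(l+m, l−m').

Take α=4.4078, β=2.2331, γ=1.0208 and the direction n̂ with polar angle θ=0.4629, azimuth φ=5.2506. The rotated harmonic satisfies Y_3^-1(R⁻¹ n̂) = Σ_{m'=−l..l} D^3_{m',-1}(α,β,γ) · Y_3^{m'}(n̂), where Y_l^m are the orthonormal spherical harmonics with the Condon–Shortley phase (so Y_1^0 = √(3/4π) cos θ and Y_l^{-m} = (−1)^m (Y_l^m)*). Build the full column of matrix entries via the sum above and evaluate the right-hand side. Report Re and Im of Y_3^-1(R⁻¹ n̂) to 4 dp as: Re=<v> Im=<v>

Need the full column D^3_{m',-1} for m'=−3..3 at α=4.4078, β=2.2331, γ=1.0208.
cos(β/2)=0.438785, sin(β/2)=0.898592
d^3_{-3,-1}: single k=2 term ⇒ +0.115925;  D = -0.012384+0.115262i
d^3_{-2,-1}: k∈[1..2] ⇒ +0.046219 -0.387680 = -0.341461;  D = +0.312940+0.136617i
d^3_{-1,-1}: k∈[0..2] ⇒ +0.007137 -0.239454 +0.753191 = +0.520874;  D = +0.341970-0.392894i
d^3_{0,-1}: k∈[0..2] ⇒ -0.050631 +0.637023 -0.890544 = -0.304151;  D = -0.158975-0.259297i
d^3_{1,-1}: k∈[0..2] ⇒ +0.179591 -1.004255 +0.526472 = -0.298192;  D = +0.289258-0.072446i
d^3_{2,-1}: k∈[0..1] ⇒ -0.387680 +0.812952 = +0.425271;  D = +0.025154-0.424527i
d^3_{3,-1}: single k=0 term ⇒ +0.486183;  D = +0.454368+0.172984i
Y_3^{m'}(θ=0.4629,φ=5.2506) and Σ D·Y over m':
  (-0.0124+0.1153i)·(-0.0371+0.0016i)  (+0.3129+0.1366i)·(-0.0865+0.1605i)  (+0.3420-0.3929i)·(+0.2221+0.3721i)  (-0.1590-0.2593i)·(+0.3349+0.0000i)  (+0.2893-0.0724i)·(-0.2221+0.3721i)  (+0.0252-0.4245i)·(-0.0865-0.1605i)  (+0.4544+0.1730i)·(+0.0371+0.0016i)
Y_3^-1(R⁻¹ n̂) = +0.029161+0.150821i

Re=0.0292 Im=0.1508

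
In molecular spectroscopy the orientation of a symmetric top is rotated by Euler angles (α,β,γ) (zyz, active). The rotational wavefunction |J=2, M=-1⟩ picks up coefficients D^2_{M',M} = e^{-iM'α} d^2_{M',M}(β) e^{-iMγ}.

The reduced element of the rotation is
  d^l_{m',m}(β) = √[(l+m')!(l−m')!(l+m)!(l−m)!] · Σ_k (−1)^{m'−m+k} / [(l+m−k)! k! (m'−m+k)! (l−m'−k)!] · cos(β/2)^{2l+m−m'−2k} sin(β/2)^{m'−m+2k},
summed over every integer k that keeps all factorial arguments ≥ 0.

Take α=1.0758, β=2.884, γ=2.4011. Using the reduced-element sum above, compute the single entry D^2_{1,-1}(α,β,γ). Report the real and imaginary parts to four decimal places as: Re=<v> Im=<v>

D^2_{1,-1}(1.0758,2.8840,2.4011) = e^{-i·1·1.0758}·d^2_{1,-1}(2.8840)·e^{-i·-1·2.4011}. Compute d first:
With c≡cos(β/2)=0.128441 and s≡sin(β/2)=0.991717, N=[6·1·1·6]^{1/2}=6.000000
k: max(0,(-1)−(1))=0 … min(2+(-1),2−(1))=1
  k=0: (−1)^2·6.0000/(2)·0.1284^2·0.9917^2 = +0.048674
  k=1: (−1)^3·6.0000/(6)·0.1284^0·0.9917^4 = -0.967278
d^2_{1,-1}(2.8840) = +0.048674 -0.967278 = -0.918604
Attach z-rotation phases: D = e^{-i(1)(1.0758)}·(-0.918604)·e^{-i(-1)(2.4011)} = -0.223255-0.891061i

Re=-0.2233 Im=-0.8911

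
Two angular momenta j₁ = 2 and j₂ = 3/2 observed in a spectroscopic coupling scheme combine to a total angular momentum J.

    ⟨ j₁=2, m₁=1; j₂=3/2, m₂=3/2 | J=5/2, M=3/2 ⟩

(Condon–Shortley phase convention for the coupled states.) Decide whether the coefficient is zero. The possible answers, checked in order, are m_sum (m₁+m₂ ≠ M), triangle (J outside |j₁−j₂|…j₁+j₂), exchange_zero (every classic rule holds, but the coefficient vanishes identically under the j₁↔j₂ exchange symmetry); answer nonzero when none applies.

m-sum: m₁+m₂ = 1+3/2 = 5/2, M = 3/2  ✗ ⇒ coefficient is 0

m_sum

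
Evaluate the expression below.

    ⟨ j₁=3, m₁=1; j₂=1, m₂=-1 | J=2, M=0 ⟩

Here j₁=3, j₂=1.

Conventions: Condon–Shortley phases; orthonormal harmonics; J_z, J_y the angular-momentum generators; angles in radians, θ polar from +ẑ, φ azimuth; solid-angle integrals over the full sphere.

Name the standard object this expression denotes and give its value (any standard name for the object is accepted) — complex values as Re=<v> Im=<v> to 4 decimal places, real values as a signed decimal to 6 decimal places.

Clebsch–Gordan coefficient, +√(2/7) ≈ +0.534522

This is a Clebsch–Gordan (vector-coupling) coefficient.
triangle: 2!·4!·0!/7! = 48/5040
(j±m)!: 4!·2!·0!·2!·2!·2! = 384
prefactor² = (2J+1)·Δ·N² = 128/7
  k=0: +1/(0!·2!·2!·0!·2!·0!) = 1/8
Σ = 1/8  ⇒  CG² = 128/7·(1/8)² = 2/7
CG = +√(2/7) = +0.534522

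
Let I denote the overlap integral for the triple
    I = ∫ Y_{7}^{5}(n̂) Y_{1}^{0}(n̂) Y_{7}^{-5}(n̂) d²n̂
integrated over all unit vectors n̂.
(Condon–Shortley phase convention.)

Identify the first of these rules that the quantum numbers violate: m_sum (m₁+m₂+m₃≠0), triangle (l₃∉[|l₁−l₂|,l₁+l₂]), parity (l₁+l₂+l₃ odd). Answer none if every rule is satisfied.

Σmᵢ = 0  ✓
l₃∈[|l₁−l₂|,l₁+l₂]=[6,8], have l₃=7  ✓
Σlᵢ = 15 ⇒ odd  ✗

parity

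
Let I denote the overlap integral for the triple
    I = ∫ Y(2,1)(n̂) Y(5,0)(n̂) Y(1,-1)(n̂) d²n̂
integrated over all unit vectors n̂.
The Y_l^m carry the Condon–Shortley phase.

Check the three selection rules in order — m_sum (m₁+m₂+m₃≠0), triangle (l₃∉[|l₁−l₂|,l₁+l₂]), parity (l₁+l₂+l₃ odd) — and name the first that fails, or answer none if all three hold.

triangle

m₁+m₂+m₃ = 1 + 0 − 1 = 0  ✓
triangle: need |l₁−l₂| ≤ l₃ ≤ l₁+l₂ = [3,7]; l₃=1 is outside  ✗
parity: l₁+l₂+l₃ = 8 is even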